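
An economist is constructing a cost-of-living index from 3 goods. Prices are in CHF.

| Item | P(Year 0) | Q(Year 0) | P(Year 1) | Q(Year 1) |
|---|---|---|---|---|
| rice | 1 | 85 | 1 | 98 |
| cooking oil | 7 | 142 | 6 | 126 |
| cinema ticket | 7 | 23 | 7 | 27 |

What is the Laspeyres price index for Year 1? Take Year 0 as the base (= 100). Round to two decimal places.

88.55

Laspeyres price index uses base-period quantities as weights.
ΣP(Year 1)·Q(Year 0) = 1×85 + 6×142 + 7×23 = 85 + 852 + 161 = 1098
ΣP(Year 0)·Q(Year 0) = 1×85 + 7×142 + 7×23 = 85 + 994 + 161 = 1240
Index = 1098 / 1240 × 100 = 88.5484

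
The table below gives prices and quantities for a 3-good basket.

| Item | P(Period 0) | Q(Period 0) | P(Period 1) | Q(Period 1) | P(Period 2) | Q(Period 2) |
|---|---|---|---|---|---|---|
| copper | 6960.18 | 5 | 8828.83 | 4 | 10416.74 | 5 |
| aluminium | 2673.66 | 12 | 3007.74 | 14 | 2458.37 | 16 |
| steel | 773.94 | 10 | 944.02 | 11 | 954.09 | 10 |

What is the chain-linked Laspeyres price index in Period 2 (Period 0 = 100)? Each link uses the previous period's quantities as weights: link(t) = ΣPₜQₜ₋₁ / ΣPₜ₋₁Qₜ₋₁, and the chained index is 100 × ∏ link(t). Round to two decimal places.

118.49

Link Period 0→Period 1:
ΣP(Period 1)Q(Period 0) = 8828.83×5 + 3007.74×12 + 944.02×10 = 44144.15 + 36092.88 + 9440.2 = 89677.23
ΣP(Period 0)Q(Period 0) = 6960.18×5 + 2673.66×12 + 773.94×10 = 34800.9 + 32083.92 + 7739.4 = 74624.22
link = 89677.23/74624.22 = 1.201717
Link Period 1→Period 2:
ΣP(Period 2)Q(Period 1) = 10416.74×4 + 2458.37×14 + 954.09×11 = 41666.96 + 34417.18 + 10494.99 = 86579.13
ΣP(Period 1)Q(Period 1) = 8828.83×4 + 3007.74×14 + 944.02×11 = 35315.32 + 42108.36 + 10384.22 = 87807.9
link = 86579.13/87807.9 = 0.986006
Chained index = 100 × 1.201717 × 0.986006 = 118.4901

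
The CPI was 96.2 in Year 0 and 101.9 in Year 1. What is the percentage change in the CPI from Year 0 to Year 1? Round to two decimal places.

5.93%

Change = (101.9 − 96.2) / 96.2 × 100
       = 5.7 / 96.2 × 100 = 5.9252%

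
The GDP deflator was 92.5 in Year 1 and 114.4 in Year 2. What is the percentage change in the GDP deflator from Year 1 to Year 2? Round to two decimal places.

23.68%

Change = (114.4 − 92.5) / 92.5 × 100
       = 21.9 / 92.5 × 100 = 23.6757%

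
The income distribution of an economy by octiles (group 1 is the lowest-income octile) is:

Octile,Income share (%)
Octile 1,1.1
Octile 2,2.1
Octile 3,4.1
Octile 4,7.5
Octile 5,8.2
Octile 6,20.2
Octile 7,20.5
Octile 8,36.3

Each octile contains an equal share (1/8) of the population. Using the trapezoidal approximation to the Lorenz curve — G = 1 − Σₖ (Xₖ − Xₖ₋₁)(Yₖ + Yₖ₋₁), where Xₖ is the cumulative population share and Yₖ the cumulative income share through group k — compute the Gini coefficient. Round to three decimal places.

0.484

Cumulative income shares Yₖ: 0.0110, 0.0320, 0.0730, 0.1480, 0.2300, 0.4320, 0.6370, 1.0000
Σ (Xₖ−Xₖ₋₁)(Yₖ+Yₖ₋₁) = (1/8)(0.0110+0.0000) + (1/8)(0.0320+0.0110) + (1/8)(0.0730+0.0320) + (1/8)(0.1480+0.0730) + (1/8)(0.2300+0.1480) + (1/8)(0.4320+0.2300) + (1/8)(0.6370+0.4320) + (1/8)(1.0000+0.6370)
  = 0.0014 + 0.0054 + 0.0131 + 0.0276 + 0.0473 + 0.0827 + 0.1336 + 0.2046 = 0.5157
G = 1 − 0.5157 = 0.4843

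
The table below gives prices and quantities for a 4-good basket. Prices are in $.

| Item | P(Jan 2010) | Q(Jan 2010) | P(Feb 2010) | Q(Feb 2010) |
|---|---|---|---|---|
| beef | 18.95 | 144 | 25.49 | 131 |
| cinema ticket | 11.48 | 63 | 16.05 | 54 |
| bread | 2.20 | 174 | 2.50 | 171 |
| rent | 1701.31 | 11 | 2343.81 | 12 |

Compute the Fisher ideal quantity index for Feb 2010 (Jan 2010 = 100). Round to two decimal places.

105.99

Laspeyres component (base-period weights):
ΣP(Jan 2010)Q(Feb 2010) = 18.95×131 + 11.48×54 + 2.20×171 + 1701.31×12 = 2482.45 + 619.92 + 376.2 + 20415.72 = 23894.29
ΣP(Jan 2010)Q(Jan 2010) = 18.95×144 + 11.48×63 + 2.20×174 + 1701.31×11 = 2728.8 + 723.24 + 382.8 + 18714.41 = 22549.25
L = 23894.29 / 22549.25 × 100 = 105.9649
Paasche component (current-period weights):
ΣP(Feb 2010)Q(Feb 2010) = 25.49×131 + 16.05×54 + 2.50×171 + 2343.81×12 = 3339.19 + 866.7 + 427.5 + 28125.72 = 32759.11
ΣP(Feb 2010)Q(Jan 2010) = 25.49×144 + 16.05×63 + 2.50×174 + 2343.81×11 = 3670.56 + 1011.15 + 435 + 25781.91 = 30898.62
P = 32759.11 / 30898.62 × 100 = 106.0213
Fisher = √(L × P) = √(105.9649 × 106.0213) = 105.9931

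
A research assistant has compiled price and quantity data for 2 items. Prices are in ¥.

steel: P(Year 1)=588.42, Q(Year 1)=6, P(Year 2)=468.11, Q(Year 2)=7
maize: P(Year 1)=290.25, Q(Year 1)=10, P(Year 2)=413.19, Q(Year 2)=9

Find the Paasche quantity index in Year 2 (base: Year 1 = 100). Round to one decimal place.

Paasche quantity index uses current-period prices as weights.
ΣP(Year 2)·Q(Year 2) = 468.11×7 + 413.19×9 = 3276.77 + 3718.71 = 6995.48
ΣP(Year 2)·Q(Year 1) = 468.11×6 + 413.19×10 = 2808.66 + 4131.9 = 6940.56
Index = 6995.48 / 6940.56 × 100 = 100.7913

100.8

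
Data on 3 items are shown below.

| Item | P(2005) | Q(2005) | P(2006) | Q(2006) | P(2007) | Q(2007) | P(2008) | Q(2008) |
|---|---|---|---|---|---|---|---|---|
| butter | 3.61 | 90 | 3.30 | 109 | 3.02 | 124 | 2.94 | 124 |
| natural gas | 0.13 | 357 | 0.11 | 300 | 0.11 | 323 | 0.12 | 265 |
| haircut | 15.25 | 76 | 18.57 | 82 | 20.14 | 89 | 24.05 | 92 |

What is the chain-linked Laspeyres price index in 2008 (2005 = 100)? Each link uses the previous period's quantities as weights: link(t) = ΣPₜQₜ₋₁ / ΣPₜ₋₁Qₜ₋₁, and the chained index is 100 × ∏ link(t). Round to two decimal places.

138.66

Link 2005→2006:
ΣP(2006)Q(2005) = 3.30×90 + 0.11×357 + 18.57×76 = 297 + 39.27 + 1411.32 = 1747.59
ΣP(2005)Q(2005) = 3.61×90 + 0.13×357 + 15.25×76 = 324.9 + 46.41 + 1159 = 1530.31
link = 1747.59/1530.31 = 1.141984
Link 2006→2007:
ΣP(2007)Q(2006) = 3.02×109 + 0.11×300 + 20.14×82 = 329.18 + 33 + 1651.48 = 2013.66
ΣP(2006)Q(2006) = 3.30×109 + 0.11×300 + 18.57×82 = 359.7 + 33 + 1522.74 = 1915.44
link = 2013.66/1915.44 = 1.051278
Link 2007→2008:
ΣP(2008)Q(2007) = 2.94×124 + 0.12×323 + 24.05×89 = 364.56 + 38.76 + 2140.45 = 2543.77
ΣP(2007)Q(2007) = 3.02×124 + 0.11×323 + 20.14×89 = 374.48 + 35.53 + 1792.46 = 2202.47
link = 2543.77/2202.47 = 1.154962
Chained index = 100 × 1.141984 × 1.051278 × 1.154962 = 138.6582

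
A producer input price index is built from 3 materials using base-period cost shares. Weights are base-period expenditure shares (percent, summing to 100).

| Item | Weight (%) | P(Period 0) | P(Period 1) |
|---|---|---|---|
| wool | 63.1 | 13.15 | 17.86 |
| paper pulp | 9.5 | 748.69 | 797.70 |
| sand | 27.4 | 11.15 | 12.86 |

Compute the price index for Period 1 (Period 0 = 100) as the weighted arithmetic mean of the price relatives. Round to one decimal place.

wool: 63.1 × (17.86/13.15) = 63.1 × 1.358175 = 85.7008
paper pulp: 9.5 × (797.70/748.69) = 9.5 × 1.065461 = 10.1219
sand: 27.4 × (12.86/11.15) = 27.4 × 1.153363 = 31.6022
Index = Σ wᵢ·(p₁ᵢ/p₀ᵢ) = 85.7008 + 10.1219 + 31.6022 = 127.4249

127.4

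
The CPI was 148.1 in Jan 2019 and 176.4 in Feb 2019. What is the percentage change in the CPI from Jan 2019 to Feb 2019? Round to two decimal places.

19.11%

Change = (176.4 − 148.1) / 148.1 × 100
       = 28.3 / 148.1 × 100 = 19.1087%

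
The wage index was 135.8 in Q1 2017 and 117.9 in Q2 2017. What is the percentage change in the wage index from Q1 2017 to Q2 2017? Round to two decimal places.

-13.18%

Change = (117.9 − 135.8) / 135.8 × 100
       = -17.9 / 135.8 × 100 = -13.1811%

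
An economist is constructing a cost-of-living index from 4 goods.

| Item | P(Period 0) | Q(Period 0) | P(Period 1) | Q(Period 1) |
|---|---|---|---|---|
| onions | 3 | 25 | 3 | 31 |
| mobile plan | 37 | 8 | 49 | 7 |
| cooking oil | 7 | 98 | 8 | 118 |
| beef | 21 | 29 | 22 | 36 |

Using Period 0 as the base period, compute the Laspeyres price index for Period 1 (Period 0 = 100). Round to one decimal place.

Laspeyres price index uses base-period quantities as weights.
ΣP(Period 1)·Q(Period 0) = 3×25 + 49×8 + 8×98 + 22×29 = 75 + 392 + 784 + 638 = 1889
ΣP(Period 0)·Q(Period 0) = 3×25 + 37×8 + 7×98 + 21×29 = 75 + 296 + 686 + 609 = 1666
Index = 1889 / 1666 × 100 = 113.3854

113.4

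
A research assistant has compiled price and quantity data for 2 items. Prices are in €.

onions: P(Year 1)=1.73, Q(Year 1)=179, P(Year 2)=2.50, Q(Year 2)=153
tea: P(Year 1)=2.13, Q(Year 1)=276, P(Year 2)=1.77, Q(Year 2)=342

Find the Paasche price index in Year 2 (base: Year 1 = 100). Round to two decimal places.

99.47

Paasche price index uses current-period quantities as weights.
ΣP(Year 2)·Q(Year 2) = 2.50×153 + 1.77×342 = 382.5 + 605.34 = 987.84
ΣP(Year 1)·Q(Year 2) = 1.73×153 + 2.13×342 = 264.69 + 728.46 = 993.15
Index = 987.84 / 993.15 × 100 = 99.4653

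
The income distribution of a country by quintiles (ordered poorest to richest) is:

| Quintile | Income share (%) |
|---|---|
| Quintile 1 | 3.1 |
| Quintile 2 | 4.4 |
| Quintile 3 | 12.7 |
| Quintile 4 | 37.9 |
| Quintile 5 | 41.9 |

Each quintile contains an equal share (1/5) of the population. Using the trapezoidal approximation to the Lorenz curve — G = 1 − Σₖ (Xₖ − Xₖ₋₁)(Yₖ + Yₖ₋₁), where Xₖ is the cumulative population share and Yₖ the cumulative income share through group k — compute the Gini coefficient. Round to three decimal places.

Cumulative income shares Yₖ: 0.0310, 0.0750, 0.2020, 0.5810, 1.0000
Σ (Xₖ−Xₖ₋₁)(Yₖ+Yₖ₋₁) = (1/5)(0.0310+0.0000) + (1/5)(0.0750+0.0310) + (1/5)(0.2020+0.0750) + (1/5)(0.5810+0.2020) + (1/5)(1.0000+0.5810)
  = 0.0062 + 0.0212 + 0.0554 + 0.1566 + 0.3162 = 0.5556
G = 1 − 0.5556 = 0.4444

0.444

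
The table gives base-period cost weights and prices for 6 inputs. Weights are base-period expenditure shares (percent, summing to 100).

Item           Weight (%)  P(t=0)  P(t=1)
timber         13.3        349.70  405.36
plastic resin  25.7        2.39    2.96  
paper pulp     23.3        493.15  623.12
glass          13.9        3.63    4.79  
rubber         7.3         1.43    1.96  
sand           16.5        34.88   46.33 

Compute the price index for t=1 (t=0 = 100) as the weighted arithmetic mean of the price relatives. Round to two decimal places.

timber: 13.3 × (405.36/349.70) = 13.3 × 1.159165 = 15.4169
plastic resin: 25.7 × (2.96/2.39) = 25.7 × 1.238494 = 31.8293
paper pulp: 23.3 × (623.12/493.15) = 23.3 × 1.263551 = 29.4407
glass: 13.9 × (4.79/3.63) = 13.9 × 1.319559 = 18.3419
rubber: 7.3 × (1.96/1.43) = 7.3 × 1.370629 = 10.0056
sand: 16.5 × (46.33/34.88) = 16.5 × 1.328268 = 21.9164
Index = Σ wᵢ·(p₁ᵢ/p₀ᵢ) = 15.4169 + 31.8293 + 29.4407 + 18.3419 + 10.0056 + 21.9164 = 126.9508

126.95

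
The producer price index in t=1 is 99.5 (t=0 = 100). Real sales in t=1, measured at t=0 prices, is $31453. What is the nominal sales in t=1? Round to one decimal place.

Nominal = Real × (Index/100) = 31453 × (99.5/100)
        = 31453 × 0.995 = 31295.7350

31295.7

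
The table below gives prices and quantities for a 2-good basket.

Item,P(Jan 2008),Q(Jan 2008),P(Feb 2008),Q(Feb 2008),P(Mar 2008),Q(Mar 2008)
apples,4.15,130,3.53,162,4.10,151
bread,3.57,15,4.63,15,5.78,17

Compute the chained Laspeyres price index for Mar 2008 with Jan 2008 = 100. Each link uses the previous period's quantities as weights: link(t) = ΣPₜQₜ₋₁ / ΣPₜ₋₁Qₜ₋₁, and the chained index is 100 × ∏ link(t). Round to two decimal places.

Link Jan 2008→Feb 2008:
ΣP(Feb 2008)Q(Jan 2008) = 3.53×130 + 4.63×15 = 458.9 + 69.45 = 528.35
ΣP(Jan 2008)Q(Jan 2008) = 4.15×130 + 3.57×15 = 539.5 + 53.55 = 593.05
link = 528.35/593.05 = 0.890903
Link Feb 2008→Mar 2008:
ΣP(Mar 2008)Q(Feb 2008) = 4.10×162 + 5.78×15 = 664.2 + 86.7 = 750.9
ΣP(Feb 2008)Q(Feb 2008) = 3.53×162 + 4.63×15 = 571.86 + 69.45 = 641.31
link = 750.9/641.31 = 1.170885
Chained index = 100 × 0.890903 × 1.170885 = 104.3145

104.31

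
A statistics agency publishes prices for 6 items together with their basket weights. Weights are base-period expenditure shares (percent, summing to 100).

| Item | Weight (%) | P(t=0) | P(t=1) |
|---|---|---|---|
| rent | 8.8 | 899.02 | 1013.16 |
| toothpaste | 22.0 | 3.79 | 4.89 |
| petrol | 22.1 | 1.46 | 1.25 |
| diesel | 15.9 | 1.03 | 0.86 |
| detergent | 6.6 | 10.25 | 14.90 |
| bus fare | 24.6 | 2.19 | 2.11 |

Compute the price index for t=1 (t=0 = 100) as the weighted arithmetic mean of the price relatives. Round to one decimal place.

103.8

rent: 8.8 × (1013.16/899.02) = 8.8 × 1.126960 = 9.9173
toothpaste: 22.0 × (4.89/3.79) = 22.0 × 1.290237 = 28.3852
petrol: 22.1 × (1.25/1.46) = 22.1 × 0.856164 = 18.9212
diesel: 15.9 × (0.86/1.03) = 15.9 × 0.834951 = 13.2757
detergent: 6.6 × (14.90/10.25) = 6.6 × 1.453659 = 9.5941
bus fare: 24.6 × (2.11/2.19) = 24.6 × 0.963470 = 23.7014
Index = Σ wᵢ·(p₁ᵢ/p₀ᵢ) = 9.9173 + 28.3852 + 18.9212 + 13.2757 + 9.5941 + 23.7014 = 103.7950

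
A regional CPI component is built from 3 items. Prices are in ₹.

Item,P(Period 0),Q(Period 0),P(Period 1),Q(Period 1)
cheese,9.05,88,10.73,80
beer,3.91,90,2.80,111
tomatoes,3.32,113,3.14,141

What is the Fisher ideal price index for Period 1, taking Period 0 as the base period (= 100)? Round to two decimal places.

Laspeyres component (base-period weights):
ΣP(Period 1)Q(Period 0) = 10.73×88 + 2.80×90 + 3.14×113 = 944.24 + 252 + 354.82 = 1551.06
ΣP(Period 0)Q(Period 0) = 9.05×88 + 3.91×90 + 3.32×113 = 796.4 + 351.9 + 375.16 = 1523.46
L = 1551.06 / 1523.46 × 100 = 101.8117
Paasche component (current-period weights):
ΣP(Period 1)Q(Period 1) = 10.73×80 + 2.80×111 + 3.14×141 = 858.4 + 310.8 + 442.74 = 1611.94
ΣP(Period 0)Q(Period 1) = 9.05×80 + 3.91×111 + 3.32×141 = 724 + 434.01 + 468.12 = 1626.13
P = 1611.94 / 1626.13 × 100 = 99.1274
Fisher = √(L × P) = √(101.8117 × 99.1274) = 100.4606

100.46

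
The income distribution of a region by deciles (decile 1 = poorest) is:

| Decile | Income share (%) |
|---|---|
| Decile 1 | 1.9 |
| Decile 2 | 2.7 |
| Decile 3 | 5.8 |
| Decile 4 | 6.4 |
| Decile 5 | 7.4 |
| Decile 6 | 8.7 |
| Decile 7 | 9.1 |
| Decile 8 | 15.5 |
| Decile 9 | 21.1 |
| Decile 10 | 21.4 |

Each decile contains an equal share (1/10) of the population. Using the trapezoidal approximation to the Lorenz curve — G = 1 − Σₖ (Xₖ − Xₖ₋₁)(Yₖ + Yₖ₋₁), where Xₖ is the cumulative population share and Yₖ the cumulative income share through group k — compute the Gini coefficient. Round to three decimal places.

Cumulative income shares Yₖ: 0.0190, 0.0460, 0.1040, 0.1680, 0.2420, 0.3290, 0.4200, 0.5750, 0.7860, 1.0000
Σ (Xₖ−Xₖ₋₁)(Yₖ+Yₖ₋₁) = (1/10)(0.0190+0.0000) + (1/10)(0.0460+0.0190) + (1/10)(0.1040+0.0460) + (1/10)(0.1680+0.1040) + (1/10)(0.2420+0.1680) + (1/10)(0.3290+0.2420) + (1/10)(0.4200+0.3290) + (1/10)(0.5750+0.4200) + (1/10)(0.7860+0.5750) + (1/10)(1.0000+0.7860)
  = 0.0019 + 0.0065 + 0.0150 + 0.0272 + 0.0410 + 0.0571 + 0.0749 + 0.0995 + 0.1361 + 0.1786 = 0.6378
G = 1 − 0.6378 = 0.3622

0.362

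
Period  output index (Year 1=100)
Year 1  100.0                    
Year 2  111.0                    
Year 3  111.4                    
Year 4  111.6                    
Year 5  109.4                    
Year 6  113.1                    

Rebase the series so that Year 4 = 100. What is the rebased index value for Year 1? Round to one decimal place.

Rebased(Year 1) = 100.0 / 111.6 × 100 = 89.6057

89.6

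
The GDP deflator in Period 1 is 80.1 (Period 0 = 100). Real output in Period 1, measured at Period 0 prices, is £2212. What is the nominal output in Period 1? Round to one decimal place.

1771.8

Nominal = Real × (Index/100) = 2212 × (80.1/100)
        = 2212 × 0.801 = 1771.8120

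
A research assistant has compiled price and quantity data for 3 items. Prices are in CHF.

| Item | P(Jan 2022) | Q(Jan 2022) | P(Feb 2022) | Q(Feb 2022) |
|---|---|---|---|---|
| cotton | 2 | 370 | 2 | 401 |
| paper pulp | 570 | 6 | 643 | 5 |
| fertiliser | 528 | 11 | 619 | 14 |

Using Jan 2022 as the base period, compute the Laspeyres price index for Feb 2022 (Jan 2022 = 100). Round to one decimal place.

114.4

Laspeyres price index uses base-period quantities as weights.
ΣP(Feb 2022)·Q(Jan 2022) = 2×370 + 643×6 + 619×11 = 740 + 3858 + 6809 = 11407
ΣP(Jan 2022)·Q(Jan 2022) = 2×370 + 570×6 + 528×11 = 740 + 3420 + 5808 = 9968
Index = 11407 / 9968 × 100 = 114.4362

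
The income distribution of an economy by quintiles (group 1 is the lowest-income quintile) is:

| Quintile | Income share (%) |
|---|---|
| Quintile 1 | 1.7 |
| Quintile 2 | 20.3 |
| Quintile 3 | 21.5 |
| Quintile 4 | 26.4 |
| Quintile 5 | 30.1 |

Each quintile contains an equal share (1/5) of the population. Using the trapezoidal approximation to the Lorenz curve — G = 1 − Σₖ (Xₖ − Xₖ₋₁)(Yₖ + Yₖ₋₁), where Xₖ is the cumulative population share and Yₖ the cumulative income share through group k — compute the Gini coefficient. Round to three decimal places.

Cumulative income shares Yₖ: 0.0170, 0.2200, 0.4350, 0.6990, 1.0000
Σ (Xₖ−Xₖ₋₁)(Yₖ+Yₖ₋₁) = (1/5)(0.0170+0.0000) + (1/5)(0.2200+0.0170) + (1/5)(0.4350+0.2200) + (1/5)(0.6990+0.4350) + (1/5)(1.0000+0.6990)
  = 0.0034 + 0.0474 + 0.1310 + 0.2268 + 0.3398 = 0.7484
G = 1 − 0.7484 = 0.2516

0.252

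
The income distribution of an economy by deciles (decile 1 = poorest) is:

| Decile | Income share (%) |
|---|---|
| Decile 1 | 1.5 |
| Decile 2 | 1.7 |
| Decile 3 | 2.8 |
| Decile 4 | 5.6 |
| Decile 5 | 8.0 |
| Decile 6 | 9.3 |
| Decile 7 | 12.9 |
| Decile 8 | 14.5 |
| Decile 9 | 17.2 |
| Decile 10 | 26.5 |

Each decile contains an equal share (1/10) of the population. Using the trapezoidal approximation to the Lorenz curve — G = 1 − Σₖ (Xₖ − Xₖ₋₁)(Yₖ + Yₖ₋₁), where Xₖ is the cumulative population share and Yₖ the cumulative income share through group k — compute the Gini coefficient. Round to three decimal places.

0.415

Cumulative income shares Yₖ: 0.0150, 0.0320, 0.0600, 0.1160, 0.1960, 0.2890, 0.4180, 0.5630, 0.7350, 1.0000
Σ (Xₖ−Xₖ₋₁)(Yₖ+Yₖ₋₁) = (1/10)(0.0150+0.0000) + (1/10)(0.0320+0.0150) + (1/10)(0.0600+0.0320) + (1/10)(0.1160+0.0600) + (1/10)(0.1960+0.1160) + (1/10)(0.2890+0.1960) + (1/10)(0.4180+0.2890) + (1/10)(0.5630+0.4180) + (1/10)(0.7350+0.5630) + (1/10)(1.0000+0.7350)
  = 0.0015 + 0.0047 + 0.0092 + 0.0176 + 0.0312 + 0.0485 + 0.0707 + 0.0981 + 0.1298 + 0.1735 = 0.5848
G = 1 − 0.5848 = 0.4152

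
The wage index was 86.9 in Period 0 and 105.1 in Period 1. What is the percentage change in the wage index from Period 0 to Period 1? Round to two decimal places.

Change = (105.1 − 86.9) / 86.9 × 100
       = 18.2 / 86.9 × 100 = 20.9436%

20.94%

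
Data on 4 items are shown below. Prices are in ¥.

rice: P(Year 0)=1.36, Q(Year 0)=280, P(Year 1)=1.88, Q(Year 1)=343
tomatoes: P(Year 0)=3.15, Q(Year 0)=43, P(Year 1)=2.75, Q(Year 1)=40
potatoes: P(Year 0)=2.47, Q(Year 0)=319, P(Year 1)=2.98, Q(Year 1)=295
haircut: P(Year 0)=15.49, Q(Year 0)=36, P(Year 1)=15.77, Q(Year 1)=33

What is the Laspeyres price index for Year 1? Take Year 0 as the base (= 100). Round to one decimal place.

Laspeyres price index uses base-period quantities as weights.
ΣP(Year 1)·Q(Year 0) = 1.88×280 + 2.75×43 + 2.98×319 + 15.77×36 = 526.4 + 118.25 + 950.62 + 567.72 = 2162.99
ΣP(Year 0)·Q(Year 0) = 1.36×280 + 3.15×43 + 2.47×319 + 15.49×36 = 380.8 + 135.45 + 787.93 + 557.64 = 1861.82
Index = 2162.99 / 1861.82 × 100 = 116.1761

116.2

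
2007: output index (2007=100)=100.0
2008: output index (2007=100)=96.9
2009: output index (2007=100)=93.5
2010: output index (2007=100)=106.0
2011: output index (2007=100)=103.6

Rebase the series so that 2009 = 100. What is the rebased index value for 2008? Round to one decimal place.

103.6

Rebased(2008) = 96.9 / 93.5 × 100 = 103.6364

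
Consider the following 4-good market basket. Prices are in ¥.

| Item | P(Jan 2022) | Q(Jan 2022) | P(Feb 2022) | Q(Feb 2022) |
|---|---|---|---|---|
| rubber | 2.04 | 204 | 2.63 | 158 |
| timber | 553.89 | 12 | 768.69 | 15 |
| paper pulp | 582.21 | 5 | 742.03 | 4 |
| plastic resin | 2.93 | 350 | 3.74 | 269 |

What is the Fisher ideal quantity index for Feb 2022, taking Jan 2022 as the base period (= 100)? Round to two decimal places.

Laspeyres component (base-period weights):
ΣP(Jan 2022)Q(Feb 2022) = 2.04×158 + 553.89×15 + 582.21×4 + 2.93×269 = 322.32 + 8308.35 + 2328.84 + 788.17 = 11747.68
ΣP(Jan 2022)Q(Jan 2022) = 2.04×204 + 553.89×12 + 582.21×5 + 2.93×350 = 416.16 + 6646.68 + 2911.05 + 1025.5 = 10999.39
L = 11747.68 / 10999.39 × 100 = 106.8030
Paasche component (current-period weights):
ΣP(Feb 2022)Q(Feb 2022) = 2.63×158 + 768.69×15 + 742.03×4 + 3.74×269 = 415.54 + 11530.35 + 2968.12 + 1006.06 = 15920.07
ΣP(Feb 2022)Q(Jan 2022) = 2.63×204 + 768.69×12 + 742.03×5 + 3.74×350 = 536.52 + 9224.28 + 3710.15 + 1309 = 14779.95
P = 15920.07 / 14779.95 × 100 = 107.7140
Fisher = √(L × P) = √(106.8030 × 107.7140) = 107.2575

107.26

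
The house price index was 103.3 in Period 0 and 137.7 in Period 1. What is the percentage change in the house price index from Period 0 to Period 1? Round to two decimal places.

Change = (137.7 − 103.3) / 103.3 × 100
       = 34.4 / 103.3 × 100 = 33.3011%

33.30%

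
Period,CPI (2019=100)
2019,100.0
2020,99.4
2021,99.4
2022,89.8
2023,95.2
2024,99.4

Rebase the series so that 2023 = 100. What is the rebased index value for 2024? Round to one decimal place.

Rebased(2024) = 99.4 / 95.2 × 100 = 104.4118

104.4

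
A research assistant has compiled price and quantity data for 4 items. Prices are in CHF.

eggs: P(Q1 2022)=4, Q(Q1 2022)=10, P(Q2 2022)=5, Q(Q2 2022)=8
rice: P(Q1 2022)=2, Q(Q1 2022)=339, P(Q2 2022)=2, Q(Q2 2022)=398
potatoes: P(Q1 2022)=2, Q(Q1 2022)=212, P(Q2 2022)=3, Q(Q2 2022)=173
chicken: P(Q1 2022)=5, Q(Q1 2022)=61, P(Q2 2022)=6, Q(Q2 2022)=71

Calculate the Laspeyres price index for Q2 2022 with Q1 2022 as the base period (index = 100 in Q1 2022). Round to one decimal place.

119.6

Laspeyres price index uses base-period quantities as weights.
ΣP(Q2 2022)·Q(Q1 2022) = 5×10 + 2×339 + 3×212 + 6×61 = 50 + 678 + 636 + 366 = 1730
ΣP(Q1 2022)·Q(Q1 2022) = 4×10 + 2×339 + 2×212 + 5×61 = 40 + 678 + 424 + 305 = 1447
Index = 1730 / 1447 × 100 = 119.5577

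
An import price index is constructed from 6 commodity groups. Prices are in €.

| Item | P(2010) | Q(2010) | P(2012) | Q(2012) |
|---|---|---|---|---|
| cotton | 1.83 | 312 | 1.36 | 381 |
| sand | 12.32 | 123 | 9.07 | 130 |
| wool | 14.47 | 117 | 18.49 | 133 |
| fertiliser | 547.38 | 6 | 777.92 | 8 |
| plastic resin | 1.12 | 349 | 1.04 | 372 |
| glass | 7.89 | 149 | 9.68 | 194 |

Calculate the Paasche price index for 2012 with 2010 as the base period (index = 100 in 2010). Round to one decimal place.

Paasche price index uses current-period quantities as weights.
ΣP(2012)·Q(2012) = 1.36×381 + 9.07×130 + 18.49×133 + 777.92×8 + 1.04×372 + 9.68×194 = 518.16 + 1179.1 + 2459.17 + 6223.36 + 386.88 + 1877.92 = 12644.59
ΣP(2010)·Q(2012) = 1.83×381 + 12.32×130 + 14.47×133 + 547.38×8 + 1.12×372 + 7.89×194 = 697.23 + 1601.6 + 1924.51 + 4379.04 + 416.64 + 1530.66 = 10549.68
Index = 12644.59 / 10549.68 × 100 = 119.8576

119.9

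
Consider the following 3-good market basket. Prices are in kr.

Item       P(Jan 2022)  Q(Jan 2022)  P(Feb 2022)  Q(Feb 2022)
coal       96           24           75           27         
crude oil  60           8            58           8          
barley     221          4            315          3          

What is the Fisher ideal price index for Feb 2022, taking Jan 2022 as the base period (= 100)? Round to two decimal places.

Laspeyres component (base-period weights):
ΣP(Feb 2022)Q(Jan 2022) = 75×24 + 58×8 + 315×4 = 1800 + 464 + 1260 = 3524
ΣP(Jan 2022)Q(Jan 2022) = 96×24 + 60×8 + 221×4 = 2304 + 480 + 884 = 3668
L = 3524 / 3668 × 100 = 96.0742
Paasche component (current-period weights):
ΣP(Feb 2022)Q(Feb 2022) = 75×27 + 58×8 + 315×3 = 2025 + 464 + 945 = 3434
ΣP(Jan 2022)Q(Feb 2022) = 96×27 + 60×8 + 221×3 = 2592 + 480 + 663 = 3735
P = 3434 / 3735 × 100 = 91.9411
Fisher = √(L × P) = √(96.0742 × 91.9411) = 93.9849

93.98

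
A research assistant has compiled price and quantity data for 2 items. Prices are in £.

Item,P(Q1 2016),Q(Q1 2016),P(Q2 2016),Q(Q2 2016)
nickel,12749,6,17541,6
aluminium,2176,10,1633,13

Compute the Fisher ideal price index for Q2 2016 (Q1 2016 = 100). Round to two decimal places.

122.21

Laspeyres component (base-period weights):
ΣP(Q2 2016)Q(Q1 2016) = 17541×6 + 1633×10 = 105246 + 16330 = 121576
ΣP(Q1 2016)Q(Q1 2016) = 12749×6 + 2176×10 = 76494 + 21760 = 98254
L = 121576 / 98254 × 100 = 123.7364
Paasche component (current-period weights):
ΣP(Q2 2016)Q(Q2 2016) = 17541×6 + 1633×13 = 105246 + 21229 = 126475
ΣP(Q1 2016)Q(Q2 2016) = 12749×6 + 2176×13 = 76494 + 28288 = 104782
P = 126475 / 104782 × 100 = 120.7030
Fisher = √(L × P) = √(123.7364 × 120.7030) = 122.2103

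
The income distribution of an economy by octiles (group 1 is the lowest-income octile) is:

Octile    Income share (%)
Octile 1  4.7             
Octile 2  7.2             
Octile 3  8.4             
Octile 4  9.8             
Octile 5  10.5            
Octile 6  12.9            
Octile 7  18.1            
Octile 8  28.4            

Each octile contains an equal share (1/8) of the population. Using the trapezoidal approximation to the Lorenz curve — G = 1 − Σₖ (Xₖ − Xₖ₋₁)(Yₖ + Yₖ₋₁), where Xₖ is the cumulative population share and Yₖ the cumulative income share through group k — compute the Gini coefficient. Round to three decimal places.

Cumulative income shares Yₖ: 0.0470, 0.1190, 0.2030, 0.3010, 0.4060, 0.5350, 0.7160, 1.0000
Σ (Xₖ−Xₖ₋₁)(Yₖ+Yₖ₋₁) = (1/8)(0.0470+0.0000) + (1/8)(0.1190+0.0470) + (1/8)(0.2030+0.1190) + (1/8)(0.3010+0.2030) + (1/8)(0.4060+0.3010) + (1/8)(0.5350+0.4060) + (1/8)(0.7160+0.5350) + (1/8)(1.0000+0.7160)
  = 0.0059 + 0.0208 + 0.0403 + 0.0630 + 0.0884 + 0.1176 + 0.1564 + 0.2145 = 0.7068
G = 1 − 0.7068 = 0.2932

0.293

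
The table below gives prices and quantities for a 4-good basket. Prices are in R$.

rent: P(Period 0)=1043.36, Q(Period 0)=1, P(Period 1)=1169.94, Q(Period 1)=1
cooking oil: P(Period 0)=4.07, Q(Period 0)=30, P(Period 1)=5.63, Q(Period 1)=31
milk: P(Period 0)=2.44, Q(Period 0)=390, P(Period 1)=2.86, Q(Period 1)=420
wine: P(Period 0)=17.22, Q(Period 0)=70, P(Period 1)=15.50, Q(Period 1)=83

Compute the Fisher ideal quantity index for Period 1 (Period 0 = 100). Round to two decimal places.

Laspeyres component (base-period weights):
ΣP(Period 0)Q(Period 1) = 1043.36×1 + 4.07×31 + 2.44×420 + 17.22×83 = 1043.36 + 126.17 + 1024.8 + 1429.26 = 3623.59
ΣP(Period 0)Q(Period 0) = 1043.36×1 + 4.07×30 + 2.44×390 + 17.22×70 = 1043.36 + 122.1 + 951.6 + 1205.4 = 3322.46
L = 3623.59 / 3322.46 × 100 = 109.0635
Paasche component (current-period weights):
ΣP(Period 1)Q(Period 1) = 1169.94×1 + 5.63×31 + 2.86×420 + 15.50×83 = 1169.94 + 174.53 + 1201.2 + 1286.5 = 3832.17
ΣP(Period 1)Q(Period 0) = 1169.94×1 + 5.63×30 + 2.86×390 + 15.50×70 = 1169.94 + 168.9 + 1115.4 + 1085 = 3539.24
P = 3832.17 / 3539.24 × 100 = 108.2766
Fisher = √(L × P) = √(109.0635 × 108.2766) = 108.6693

108.67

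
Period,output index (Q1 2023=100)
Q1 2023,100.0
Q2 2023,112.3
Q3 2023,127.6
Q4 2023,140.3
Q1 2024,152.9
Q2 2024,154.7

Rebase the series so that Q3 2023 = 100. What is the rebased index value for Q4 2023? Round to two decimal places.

109.95

Rebased(Q4 2023) = 140.3 / 127.6 × 100 = 109.9530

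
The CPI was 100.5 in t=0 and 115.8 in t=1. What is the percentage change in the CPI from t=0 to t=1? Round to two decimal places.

15.22%

Change = (115.8 − 100.5) / 100.5 × 100
       = 15.3 / 100.5 × 100 = 15.2239%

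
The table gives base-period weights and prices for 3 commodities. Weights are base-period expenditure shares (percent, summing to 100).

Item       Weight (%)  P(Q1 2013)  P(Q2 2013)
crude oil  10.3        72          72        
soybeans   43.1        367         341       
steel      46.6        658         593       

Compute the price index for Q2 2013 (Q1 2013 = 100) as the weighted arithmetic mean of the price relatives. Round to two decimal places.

crude oil: 10.3 × (72/72) = 10.3 × 1.000000 = 10.3000
soybeans: 43.1 × (341/367) = 43.1 × 0.929155 = 40.0466
steel: 46.6 × (593/658) = 46.6 × 0.901216 = 41.9967
Index = Σ wᵢ·(p₁ᵢ/p₀ᵢ) = 10.3000 + 40.0466 + 41.9967 = 92.3433

92.34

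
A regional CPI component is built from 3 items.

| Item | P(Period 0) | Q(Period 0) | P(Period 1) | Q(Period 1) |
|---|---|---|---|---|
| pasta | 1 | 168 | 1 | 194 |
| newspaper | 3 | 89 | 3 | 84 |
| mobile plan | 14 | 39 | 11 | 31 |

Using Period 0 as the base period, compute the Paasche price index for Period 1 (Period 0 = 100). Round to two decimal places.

Paasche price index uses current-period quantities as weights.
ΣP(Period 1)·Q(Period 1) = 1×194 + 3×84 + 11×31 = 194 + 252 + 341 = 787
ΣP(Period 0)·Q(Period 1) = 1×194 + 3×84 + 14×31 = 194 + 252 + 434 = 880
Index = 787 / 880 × 100 = 89.4318

89.43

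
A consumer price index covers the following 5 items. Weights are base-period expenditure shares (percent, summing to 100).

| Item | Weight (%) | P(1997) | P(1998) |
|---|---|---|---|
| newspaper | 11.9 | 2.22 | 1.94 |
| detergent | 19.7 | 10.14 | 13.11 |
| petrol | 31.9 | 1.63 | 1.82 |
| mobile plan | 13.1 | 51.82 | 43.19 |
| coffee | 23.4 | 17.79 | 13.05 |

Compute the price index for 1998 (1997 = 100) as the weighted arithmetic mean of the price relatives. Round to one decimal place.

99.6

newspaper: 11.9 × (1.94/2.22) = 11.9 × 0.873874 = 10.3991
detergent: 19.7 × (13.11/10.14) = 19.7 × 1.292899 = 25.4701
petrol: 31.9 × (1.82/1.63) = 31.9 × 1.116564 = 35.6184
mobile plan: 13.1 × (43.19/51.82) = 13.1 × 0.833462 = 10.9184
coffee: 23.4 × (13.05/17.79) = 23.4 × 0.733558 = 17.1653
Index = Σ wᵢ·(p₁ᵢ/p₀ᵢ) = 10.3991 + 25.4701 + 35.6184 + 10.9184 + 17.1653 = 99.5712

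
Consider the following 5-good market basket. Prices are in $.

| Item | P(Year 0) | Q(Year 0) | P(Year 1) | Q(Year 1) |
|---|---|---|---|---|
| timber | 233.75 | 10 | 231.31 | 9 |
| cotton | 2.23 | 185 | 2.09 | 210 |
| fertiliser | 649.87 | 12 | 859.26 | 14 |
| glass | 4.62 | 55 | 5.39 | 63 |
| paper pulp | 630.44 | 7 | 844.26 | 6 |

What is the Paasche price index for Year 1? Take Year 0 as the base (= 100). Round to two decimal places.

126.75

Paasche price index uses current-period quantities as weights.
ΣP(Year 1)·Q(Year 1) = 231.31×9 + 2.09×210 + 859.26×14 + 5.39×63 + 844.26×6 = 2081.79 + 438.9 + 12029.64 + 339.57 + 5065.56 = 19955.46
ΣP(Year 0)·Q(Year 1) = 233.75×9 + 2.23×210 + 649.87×14 + 4.62×63 + 630.44×6 = 2103.75 + 468.3 + 9098.18 + 291.06 + 3782.64 = 15743.93
Index = 19955.46 / 15743.93 × 100 = 126.7502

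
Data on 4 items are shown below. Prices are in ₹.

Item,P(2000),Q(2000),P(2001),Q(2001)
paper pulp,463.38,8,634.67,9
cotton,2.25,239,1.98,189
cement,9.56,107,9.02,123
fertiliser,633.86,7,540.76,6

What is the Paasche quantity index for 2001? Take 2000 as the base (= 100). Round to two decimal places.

Paasche quantity index uses current-period prices as weights.
ΣP(2001)·Q(2001) = 634.67×9 + 1.98×189 + 9.02×123 + 540.76×6 = 5712.03 + 374.22 + 1109.46 + 3244.56 = 10440.27
ΣP(2001)·Q(2000) = 634.67×8 + 1.98×239 + 9.02×107 + 540.76×7 = 5077.36 + 473.22 + 965.14 + 3785.32 = 10301.04
Index = 10440.27 / 10301.04 × 100 = 101.3516

101.35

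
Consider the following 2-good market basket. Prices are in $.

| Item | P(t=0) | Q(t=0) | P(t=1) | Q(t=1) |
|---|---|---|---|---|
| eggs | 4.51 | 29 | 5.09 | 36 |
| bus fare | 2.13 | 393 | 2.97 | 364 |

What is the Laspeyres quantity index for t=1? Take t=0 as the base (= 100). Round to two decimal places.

Laspeyres quantity index uses base-period prices as weights.
ΣP(t=0)·Q(t=1) = 4.51×36 + 2.13×364 = 162.36 + 775.32 = 937.68
ΣP(t=0)·Q(t=0) = 4.51×29 + 2.13×393 = 130.79 + 837.09 = 967.88
Index = 937.68 / 967.88 × 100 = 96.8798

96.88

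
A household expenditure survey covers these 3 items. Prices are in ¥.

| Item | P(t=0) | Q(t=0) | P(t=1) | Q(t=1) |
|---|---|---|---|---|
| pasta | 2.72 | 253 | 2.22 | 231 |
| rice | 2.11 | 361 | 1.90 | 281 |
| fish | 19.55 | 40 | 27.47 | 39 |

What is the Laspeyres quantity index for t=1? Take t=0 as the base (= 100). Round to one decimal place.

Laspeyres quantity index uses base-period prices as weights.
ΣP(t=0)·Q(t=1) = 2.72×231 + 2.11×281 + 19.55×39 = 628.32 + 592.91 + 762.45 = 1983.68
ΣP(t=0)·Q(t=0) = 2.72×253 + 2.11×361 + 19.55×40 = 688.16 + 761.71 + 782 = 2231.87
Index = 1983.68 / 2231.87 × 100 = 88.8797

88.9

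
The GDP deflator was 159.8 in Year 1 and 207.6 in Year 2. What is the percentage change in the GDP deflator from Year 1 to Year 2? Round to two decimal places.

Change = (207.6 − 159.8) / 159.8 × 100
       = 47.8 / 159.8 × 100 = 29.9124%

29.91%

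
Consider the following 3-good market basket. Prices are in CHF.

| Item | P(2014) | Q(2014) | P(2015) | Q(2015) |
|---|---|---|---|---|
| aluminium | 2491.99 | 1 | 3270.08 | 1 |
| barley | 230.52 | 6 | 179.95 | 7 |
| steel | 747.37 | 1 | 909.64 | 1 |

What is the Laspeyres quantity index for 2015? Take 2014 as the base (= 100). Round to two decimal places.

Laspeyres quantity index uses base-period prices as weights.
ΣP(2014)·Q(2015) = 2491.99×1 + 230.52×7 + 747.37×1 = 2491.99 + 1613.64 + 747.37 = 4853
ΣP(2014)·Q(2014) = 2491.99×1 + 230.52×6 + 747.37×1 = 2491.99 + 1383.12 + 747.37 = 4622.48
Index = 4853 / 4622.48 × 100 = 104.9869

104.99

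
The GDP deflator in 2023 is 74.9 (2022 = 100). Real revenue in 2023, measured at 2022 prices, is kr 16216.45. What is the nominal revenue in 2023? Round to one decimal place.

Nominal = Real × (Index/100) = 16216.45 × (74.9/100)
        = 16216.45 × 0.749 = 12146.1211

12146.1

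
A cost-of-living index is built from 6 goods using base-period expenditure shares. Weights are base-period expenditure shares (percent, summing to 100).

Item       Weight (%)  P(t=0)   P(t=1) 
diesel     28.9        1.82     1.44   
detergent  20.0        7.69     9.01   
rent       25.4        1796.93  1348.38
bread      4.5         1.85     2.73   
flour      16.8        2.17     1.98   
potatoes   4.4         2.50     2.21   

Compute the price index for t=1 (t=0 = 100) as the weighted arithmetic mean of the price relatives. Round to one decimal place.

diesel: 28.9 × (1.44/1.82) = 28.9 × 0.791209 = 22.8659
detergent: 20.0 × (9.01/7.69) = 20.0 × 1.171651 = 23.4330
rent: 25.4 × (1348.38/1796.93) = 25.4 × 0.750380 = 19.0596
bread: 4.5 × (2.73/1.85) = 4.5 × 1.475676 = 6.6405
flour: 16.8 × (1.98/2.17) = 16.8 × 0.912442 = 15.3290
potatoes: 4.4 × (2.21/2.50) = 4.4 × 0.884000 = 3.8896
Index = Σ wᵢ·(p₁ᵢ/p₀ᵢ) = 22.8659 + 23.4330 + 19.0596 + 6.6405 + 15.3290 + 3.8896 = 91.2178

91.2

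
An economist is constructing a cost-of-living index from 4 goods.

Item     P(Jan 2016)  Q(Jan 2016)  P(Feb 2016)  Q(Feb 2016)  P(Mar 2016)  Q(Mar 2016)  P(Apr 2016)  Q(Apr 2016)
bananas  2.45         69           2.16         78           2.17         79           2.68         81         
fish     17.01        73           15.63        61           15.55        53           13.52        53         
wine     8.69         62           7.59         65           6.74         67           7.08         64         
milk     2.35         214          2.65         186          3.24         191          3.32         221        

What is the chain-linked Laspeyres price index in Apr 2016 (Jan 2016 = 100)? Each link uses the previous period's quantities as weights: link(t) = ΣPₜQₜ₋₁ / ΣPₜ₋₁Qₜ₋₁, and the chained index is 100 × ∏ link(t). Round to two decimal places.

95.81

Link Jan 2016→Feb 2016:
ΣP(Feb 2016)Q(Jan 2016) = 2.16×69 + 15.63×73 + 7.59×62 + 2.65×214 = 149.04 + 1140.99 + 470.58 + 567.1 = 2327.71
ΣP(Jan 2016)Q(Jan 2016) = 2.45×69 + 17.01×73 + 8.69×62 + 2.35×214 = 169.05 + 1241.73 + 538.78 + 502.9 = 2452.46
link = 2327.71/2452.46 = 0.949133
Link Feb 2016→Mar 2016:
ΣP(Mar 2016)Q(Feb 2016) = 2.17×78 + 15.55×61 + 6.74×65 + 3.24×186 = 169.26 + 948.55 + 438.1 + 602.64 = 2158.55
ΣP(Feb 2016)Q(Feb 2016) = 2.16×78 + 15.63×61 + 7.59×65 + 2.65×186 = 168.48 + 953.43 + 493.35 + 492.9 = 2108.16
link = 2158.55/2108.16 = 1.023902
Link Mar 2016→Apr 2016:
ΣP(Apr 2016)Q(Mar 2016) = 2.68×79 + 13.52×53 + 7.08×67 + 3.32×191 = 211.72 + 716.56 + 474.36 + 634.12 = 2036.76
ΣP(Mar 2016)Q(Mar 2016) = 2.17×79 + 15.55×53 + 6.74×67 + 3.24×191 = 171.43 + 824.15 + 451.58 + 618.84 = 2066
link = 2036.76/2066 = 0.985847
Chained index = 100 × 0.949133 × 1.023902 × 0.985847 = 95.8065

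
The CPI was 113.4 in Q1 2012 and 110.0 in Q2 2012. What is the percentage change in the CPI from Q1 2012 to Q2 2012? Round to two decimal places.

-3.00%

Change = (110.0 − 113.4) / 113.4 × 100
       = -3.4 / 113.4 × 100 = -2.9982%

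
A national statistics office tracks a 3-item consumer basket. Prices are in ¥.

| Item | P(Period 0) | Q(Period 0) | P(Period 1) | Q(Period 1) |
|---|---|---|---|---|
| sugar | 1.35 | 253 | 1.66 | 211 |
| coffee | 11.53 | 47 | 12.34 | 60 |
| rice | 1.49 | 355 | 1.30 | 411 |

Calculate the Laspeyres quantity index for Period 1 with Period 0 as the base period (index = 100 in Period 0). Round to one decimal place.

Laspeyres quantity index uses base-period prices as weights.
ΣP(Period 0)·Q(Period 1) = 1.35×211 + 11.53×60 + 1.49×411 = 284.85 + 691.8 + 612.39 = 1589.04
ΣP(Period 0)·Q(Period 0) = 1.35×253 + 11.53×47 + 1.49×355 = 341.55 + 541.91 + 528.95 = 1412.41
Index = 1589.04 / 1412.41 × 100 = 112.5056

112.5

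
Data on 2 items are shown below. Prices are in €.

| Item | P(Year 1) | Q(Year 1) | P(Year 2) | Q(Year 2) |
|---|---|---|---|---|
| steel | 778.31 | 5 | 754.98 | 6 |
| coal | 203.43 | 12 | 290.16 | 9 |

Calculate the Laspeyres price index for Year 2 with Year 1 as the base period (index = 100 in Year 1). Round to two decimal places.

114.59

Laspeyres price index uses base-period quantities as weights.
ΣP(Year 2)·Q(Year 1) = 754.98×5 + 290.16×12 = 3774.9 + 3481.92 = 7256.82
ΣP(Year 1)·Q(Year 1) = 778.31×5 + 203.43×12 = 3891.55 + 2441.16 = 6332.71
Index = 7256.82 / 6332.71 × 100 = 114.5926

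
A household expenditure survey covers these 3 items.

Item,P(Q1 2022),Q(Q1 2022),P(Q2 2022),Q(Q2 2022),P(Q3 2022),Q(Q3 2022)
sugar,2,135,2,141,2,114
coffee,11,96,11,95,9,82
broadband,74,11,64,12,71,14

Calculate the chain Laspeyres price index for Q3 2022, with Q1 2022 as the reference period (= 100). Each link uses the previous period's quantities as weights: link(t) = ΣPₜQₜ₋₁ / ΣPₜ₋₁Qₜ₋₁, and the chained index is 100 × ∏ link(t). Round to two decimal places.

90.06

Link Q1 2022→Q2 2022:
ΣP(Q2 2022)Q(Q1 2022) = 2×135 + 11×96 + 64×11 = 270 + 1056 + 704 = 2030
ΣP(Q1 2022)Q(Q1 2022) = 2×135 + 11×96 + 74×11 = 270 + 1056 + 814 = 2140
link = 2030/2140 = 0.948598
Link Q2 2022→Q3 2022:
ΣP(Q3 2022)Q(Q2 2022) = 2×141 + 9×95 + 71×12 = 282 + 855 + 852 = 1989
ΣP(Q2 2022)Q(Q2 2022) = 2×141 + 11×95 + 64×12 = 282 + 1045 + 768 = 2095
link = 1989/2095 = 0.949403
Chained index = 100 × 0.948598 × 0.949403 = 90.0602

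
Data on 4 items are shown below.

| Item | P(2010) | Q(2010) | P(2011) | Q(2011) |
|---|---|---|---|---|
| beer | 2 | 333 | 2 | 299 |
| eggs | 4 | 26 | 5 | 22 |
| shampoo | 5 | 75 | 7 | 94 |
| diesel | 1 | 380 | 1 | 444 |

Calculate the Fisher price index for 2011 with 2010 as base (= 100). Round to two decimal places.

Laspeyres component (base-period weights):
ΣP(2011)Q(2010) = 2×333 + 5×26 + 7×75 + 1×380 = 666 + 130 + 525 + 380 = 1701
ΣP(2010)Q(2010) = 2×333 + 4×26 + 5×75 + 1×380 = 666 + 104 + 375 + 380 = 1525
L = 1701 / 1525 × 100 = 111.5410
Paasche component (current-period weights):
ΣP(2011)Q(2011) = 2×299 + 5×22 + 7×94 + 1×444 = 598 + 110 + 658 + 444 = 1810
ΣP(2010)Q(2011) = 2×299 + 4×22 + 5×94 + 1×444 = 598 + 88 + 470 + 444 = 1600
P = 1810 / 1600 × 100 = 113.1250
Fisher = √(L × P) = √(111.5410 × 113.1250) = 112.3302

112.33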